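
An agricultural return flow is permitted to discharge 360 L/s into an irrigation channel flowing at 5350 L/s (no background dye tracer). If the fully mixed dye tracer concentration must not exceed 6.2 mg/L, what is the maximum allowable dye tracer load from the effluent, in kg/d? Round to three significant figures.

3060 kg/d

Mass balance at the limit: 5350·0 + 360.0·Cₑ = 5710·6.2 → Cₑ = 98.34 mg/L.
360.0 L/s = 0.3600 m³/s. Load = 0.3600 m³/s × 98.34 g/m³ × 86 400 s/d = 3059 kg/d.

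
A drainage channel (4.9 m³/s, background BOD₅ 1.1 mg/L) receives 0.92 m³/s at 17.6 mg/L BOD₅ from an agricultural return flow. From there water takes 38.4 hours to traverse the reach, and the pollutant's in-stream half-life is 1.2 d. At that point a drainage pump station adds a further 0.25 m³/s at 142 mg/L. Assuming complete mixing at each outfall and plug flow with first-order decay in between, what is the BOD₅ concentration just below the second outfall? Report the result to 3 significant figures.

7.26 mg/L

Mixed concentration C = ΣQC/ΣQ = (4.900·1.100 + 0.9200·17.60) / 5.820 = 21.58/5.820 = 3.708 mg/L; combined flow 5.820 m³/s.
Half-life 1.2 d → k = ln 2 / 1.2 = 0.5776 d⁻¹.
Decay over the reach: 3.708·exp(−kt) = 3.708·0.3969 = 1.472 mg/L.
Second outfall: C = (5.820·1.472 + 0.2500·142.0)/6.070 = 7.259 mg/L.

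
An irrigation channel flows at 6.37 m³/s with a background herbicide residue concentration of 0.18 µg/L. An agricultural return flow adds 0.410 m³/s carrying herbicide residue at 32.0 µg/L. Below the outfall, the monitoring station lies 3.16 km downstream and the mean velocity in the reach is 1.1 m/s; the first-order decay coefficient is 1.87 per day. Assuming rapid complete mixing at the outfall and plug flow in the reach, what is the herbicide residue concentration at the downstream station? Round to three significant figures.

Mixed concentration C = ΣQC/ΣQ = (6.370·0.1800 + 0.4100·32.00) / 6.780 = 14.27/6.780 = 2.104 µg/L.
Travel time t = 3.16·1000 / 1.1 = 2873 s = 0.7980 h.
First-order decay: C = 2.104·exp(−k·t) = 2.104·0.9397 = 1.977 µg/L.

1.98 µg/L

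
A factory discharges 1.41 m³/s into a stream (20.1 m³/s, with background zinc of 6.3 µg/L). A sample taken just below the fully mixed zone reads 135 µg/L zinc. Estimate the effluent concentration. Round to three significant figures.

Mass balance: 20.10·6.300 + 1.410·Cₑ = 21.51·135.0
→ Cₑ = (21.51·135.0 − 20.10·6.300) / 1.410 = 1970 µg/L.

1970 µg/L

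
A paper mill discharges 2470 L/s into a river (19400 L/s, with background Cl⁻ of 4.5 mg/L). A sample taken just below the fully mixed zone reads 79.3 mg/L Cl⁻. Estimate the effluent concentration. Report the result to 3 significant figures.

667 mg/L

Mass balance: 19400·4.500 + 2470·Cₑ = 21870·79.30
→ Cₑ = (21870·79.30 − 19400·4.500) / 2470 = 666.8 mg/L.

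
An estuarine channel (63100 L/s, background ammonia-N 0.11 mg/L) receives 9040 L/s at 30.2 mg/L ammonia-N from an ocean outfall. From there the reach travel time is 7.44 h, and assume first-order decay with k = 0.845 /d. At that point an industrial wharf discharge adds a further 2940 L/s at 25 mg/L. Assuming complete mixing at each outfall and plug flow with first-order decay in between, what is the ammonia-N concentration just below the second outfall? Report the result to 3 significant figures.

Mass balance: C = (63100·0.1100 + 9040·30.20) / 72140 = 279900/72140 = 3.881 mg/L; combined flow 72140 L/s.
First-order decay: C = 3.881·exp(−k·t) = 3.881·0.7695 = 2.986 mg/L.
Second outfall: C = (72140·2.986 + 2940·25.00)/75080 = 3.848 mg/L.

3.85 mg/L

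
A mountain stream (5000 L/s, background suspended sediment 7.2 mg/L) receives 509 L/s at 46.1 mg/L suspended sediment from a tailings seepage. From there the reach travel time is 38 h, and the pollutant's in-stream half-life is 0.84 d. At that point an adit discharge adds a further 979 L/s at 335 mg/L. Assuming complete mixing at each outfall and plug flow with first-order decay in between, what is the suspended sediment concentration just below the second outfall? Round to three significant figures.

Mass balance: C = (5000·7.200 + 509.0·46.10) / 5509 = 59460/5509 = 10.79 mg/L; combined flow 5509 L/s.
Half-life 0.84 d → k = ln 2 / 0.84 = 0.8252 d⁻¹.
Decay over the reach: 10.79·exp(−kt) = 10.79·0.2708 = 2.923 mg/L.
Second outfall: C = (5509·2.923 + 979.0·335.0)/6488 = 53.03 mg/L.

53.0 mg/L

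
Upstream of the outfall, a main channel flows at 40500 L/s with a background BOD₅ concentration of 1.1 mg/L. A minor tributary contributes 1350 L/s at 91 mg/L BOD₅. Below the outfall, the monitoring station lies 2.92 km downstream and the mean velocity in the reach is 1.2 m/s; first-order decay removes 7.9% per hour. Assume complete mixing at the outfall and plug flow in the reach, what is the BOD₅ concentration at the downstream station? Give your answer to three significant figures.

3.78 mg/L

Conservation of mass: C = (40500·1.100 + 1350·91.00) / 41850 = 167400/41850 = 4.000 mg/L.
Travel time t = 2.92·1000 / 1.2 = 2433 s = 0.6759 h.
7.9%/h lost → k = −ln(1 − 0.079) = 0.08230 h⁻¹.
Decay over the reach: 4.000·exp(−kt) = 4.000·0.9459 = 3.784 mg/L.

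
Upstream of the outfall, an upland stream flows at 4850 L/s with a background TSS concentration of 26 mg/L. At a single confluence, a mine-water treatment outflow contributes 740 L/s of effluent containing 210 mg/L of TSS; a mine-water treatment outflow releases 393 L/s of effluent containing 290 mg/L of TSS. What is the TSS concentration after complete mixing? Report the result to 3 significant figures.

66.1 mg/L

After mixing, C = (4850·26.00 + 740.0·210.0 + 393.0·290.0) / 5983 = 395500/5983 = 66.10 mg/L.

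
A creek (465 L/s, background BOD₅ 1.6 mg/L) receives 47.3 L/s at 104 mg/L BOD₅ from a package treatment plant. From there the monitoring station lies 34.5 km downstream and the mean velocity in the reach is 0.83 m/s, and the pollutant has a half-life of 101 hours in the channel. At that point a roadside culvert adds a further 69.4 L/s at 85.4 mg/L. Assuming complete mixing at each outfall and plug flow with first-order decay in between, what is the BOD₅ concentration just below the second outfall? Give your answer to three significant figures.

19.2 mg/L

Conservation of mass: C = (465.0·1.600 + 47.30·104.0) / 512.3 = 5663/512.3 = 11.05 mg/L; combined flow 512.3 L/s.
Travel time t = 34.5·1000 / 0.83 = 41570 s = 11.55 h.
Half-life 101 h → k = ln 2 / 101 = 0.006863 h⁻¹ = 0.1647 d⁻¹.
Applying C = C₀e^(−kt): 11.05 × 0.9238 = 10.21 mg/L.
Second outfall: C = (512.3·10.21 + 69.40·85.40)/581.7 = 19.18 mg/L.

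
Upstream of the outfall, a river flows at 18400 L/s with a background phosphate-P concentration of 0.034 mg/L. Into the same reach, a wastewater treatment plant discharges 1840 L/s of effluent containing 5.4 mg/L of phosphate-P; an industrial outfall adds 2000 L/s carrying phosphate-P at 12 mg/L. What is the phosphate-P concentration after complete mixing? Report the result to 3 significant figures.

Conservation of mass: C = (18400·0.03400 + 1840·5.400 + 2000·12.00) / 22240 = 34560/22240 = 1.554 mg/L.

1.55 mg/L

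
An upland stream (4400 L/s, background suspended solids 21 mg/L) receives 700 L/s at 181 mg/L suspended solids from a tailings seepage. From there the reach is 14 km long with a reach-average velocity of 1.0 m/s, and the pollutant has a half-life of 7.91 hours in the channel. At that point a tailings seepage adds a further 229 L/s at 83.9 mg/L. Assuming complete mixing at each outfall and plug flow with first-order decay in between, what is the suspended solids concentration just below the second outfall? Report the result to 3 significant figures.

32.8 mg/L

After mixing, C = (4400·21.00 + 700.0·181.0) / 5100 = 219100/5100 = 42.96 mg/L; combined flow 5100 L/s.
Travel time t = 14·1000 / 1.0 = 14000 s = 3.889 h.
Half-life 7.91 h → k = ln 2 / 7.91 = 0.08763 h⁻¹ = 2.103 d⁻¹.
After decay, C = 42.96 × e^(−kt) = 42.96 × 0.7112 = 30.55 mg/L.
Second outfall: C = (5100·30.55 + 229.0·83.90)/5329 = 32.85 mg/L.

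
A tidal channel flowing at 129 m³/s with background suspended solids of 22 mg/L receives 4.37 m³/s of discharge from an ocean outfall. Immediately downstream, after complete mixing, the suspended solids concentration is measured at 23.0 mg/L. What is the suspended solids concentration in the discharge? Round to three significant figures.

Mass balance: 129.0·22.00 + 4.370·Cₑ = 133.4·23.00
→ Cₑ = (133.4·23.00 − 129.0·22.00) / 4.370 = 52.52 mg/L.

52.5 mg/L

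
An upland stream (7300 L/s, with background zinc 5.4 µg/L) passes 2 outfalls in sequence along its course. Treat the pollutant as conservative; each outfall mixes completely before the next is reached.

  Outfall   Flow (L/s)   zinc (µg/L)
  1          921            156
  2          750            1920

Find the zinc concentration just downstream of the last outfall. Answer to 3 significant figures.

After outfall 1: Q = 7300 + 921.0 = 8221 L/s; C = (7300·5.400 + 921.0·156.0)/8221 = 22.27 µg/L.
After outfall 2: Q = 8221 + 750.0 = 8971 L/s; C = (8221·22.27 + 750.0·1920)/8971 = 180.9 µg/L.

181 µg/L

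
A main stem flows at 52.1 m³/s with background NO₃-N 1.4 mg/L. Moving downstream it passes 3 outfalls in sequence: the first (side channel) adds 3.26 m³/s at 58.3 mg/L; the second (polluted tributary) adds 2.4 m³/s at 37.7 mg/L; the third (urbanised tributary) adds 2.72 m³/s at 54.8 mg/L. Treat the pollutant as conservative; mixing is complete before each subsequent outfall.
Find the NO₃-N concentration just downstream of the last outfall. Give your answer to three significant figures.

Below outfall 1: Q → 55.36 m³/s, C = (52.10·1.400 + 3.260·58.30)/55.36 = 4.751 mg/L.
Below outfall 2: Q → 57.76 m³/s, C = (55.36·4.751 + 2.400·37.70)/57.76 = 6.120 mg/L.
Below outfall 3: Q → 60.48 m³/s, C = (57.76·6.120 + 2.720·54.80)/60.48 = 8.309 mg/L.

8.31 mg/L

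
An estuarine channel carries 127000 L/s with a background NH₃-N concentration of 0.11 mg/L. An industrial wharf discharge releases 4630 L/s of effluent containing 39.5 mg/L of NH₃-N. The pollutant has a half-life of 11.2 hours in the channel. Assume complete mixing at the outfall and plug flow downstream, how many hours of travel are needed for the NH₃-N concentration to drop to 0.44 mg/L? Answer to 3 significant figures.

Conservation of mass: C = (127000·0.1100 + 4630·39.50) / 131600 = 196900/131600 = 1.496 mg/L.
Half-life 11.2 h → k = ln 2 / 11.2 = 0.06189 h⁻¹ = 1.485 d⁻¹.
1.496·exp(−k·t) = 0.44 → t = ln(1.496/0.44)/k = 71170 s = 19.77 h.

19.8 h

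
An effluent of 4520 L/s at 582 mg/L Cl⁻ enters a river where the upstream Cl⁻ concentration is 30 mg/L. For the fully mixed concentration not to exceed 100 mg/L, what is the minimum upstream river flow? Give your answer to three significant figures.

Set C_mix = 100: (Q·30.00 + 4520·582.0) / (Q + 4520) = 100
→ Q = 4520·(582.0 − 100)/(100 − 30.00) = 31120 L/s.

31100 L/s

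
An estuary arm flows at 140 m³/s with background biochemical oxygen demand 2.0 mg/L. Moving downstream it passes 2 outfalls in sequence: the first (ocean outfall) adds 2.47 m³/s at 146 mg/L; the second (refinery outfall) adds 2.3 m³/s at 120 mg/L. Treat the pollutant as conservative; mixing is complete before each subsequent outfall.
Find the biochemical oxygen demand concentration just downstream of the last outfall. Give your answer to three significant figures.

After outfall 1: Q = 140.0 + 2.470 = 142.5 m³/s; C = (140.0·2.000 + 2.470·146.0)/142.5 = 4.497 mg/L.
After outfall 2: Q = 142.5 + 2.300 = 144.8 m³/s; C = (142.5·4.497 + 2.300·120.0)/144.8 = 6.332 mg/L.

6.33 mg/L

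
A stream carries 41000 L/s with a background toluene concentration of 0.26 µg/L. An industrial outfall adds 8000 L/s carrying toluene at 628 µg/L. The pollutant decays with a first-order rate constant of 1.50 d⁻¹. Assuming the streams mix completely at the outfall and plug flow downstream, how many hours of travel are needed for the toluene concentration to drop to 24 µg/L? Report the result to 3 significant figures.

23.3 h

Flow-weighted average: C = (41000·0.2600 + 8000·628.0) / 49000 = 5035000/49000 = 102.7 µg/L.
102.7·exp(−k·t) = 24 → t = ln(102.7/24)/k = 83760 s = 23.27 h.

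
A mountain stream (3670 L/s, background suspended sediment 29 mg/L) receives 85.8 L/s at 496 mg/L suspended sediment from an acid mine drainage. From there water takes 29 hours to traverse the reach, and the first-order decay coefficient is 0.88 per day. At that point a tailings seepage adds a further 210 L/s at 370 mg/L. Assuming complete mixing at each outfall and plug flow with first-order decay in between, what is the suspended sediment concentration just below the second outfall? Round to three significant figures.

Conservation of mass: C = (3670·29.00 + 85.80·496.0) / 3756 = 149000/3756 = 39.67 mg/L; combined flow 3756 L/s.
Applying C = C₀e^(−kt): 39.67 × 0.3453 = 13.70 mg/L.
At the second outfall, C = (3756·13.70 + 210.0·370.0) / (3756 + 210.0) = 32.56 mg/L.

32.6 mg/L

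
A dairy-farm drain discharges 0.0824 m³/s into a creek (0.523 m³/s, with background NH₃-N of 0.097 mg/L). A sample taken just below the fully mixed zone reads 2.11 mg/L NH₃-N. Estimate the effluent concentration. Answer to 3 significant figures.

Mass balance: 0.5230·0.09700 + 0.08240·Cₑ = 0.6054·2.110
→ Cₑ = (0.6054·2.110 − 0.5230·0.09700) / 0.08240 = 14.89 mg/L.

14.9 mg/L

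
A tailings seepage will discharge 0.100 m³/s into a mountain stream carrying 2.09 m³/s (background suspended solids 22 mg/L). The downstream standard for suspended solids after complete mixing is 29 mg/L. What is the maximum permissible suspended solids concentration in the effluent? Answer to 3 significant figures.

175 mg/L

At the limit, (Qr·Cr + Qe·Cₑ)/(Qr + Qe) = 29:
Cₑ = (2.190·29 − 2.090·22.00) / 0.1000 = 175.3 mg/L.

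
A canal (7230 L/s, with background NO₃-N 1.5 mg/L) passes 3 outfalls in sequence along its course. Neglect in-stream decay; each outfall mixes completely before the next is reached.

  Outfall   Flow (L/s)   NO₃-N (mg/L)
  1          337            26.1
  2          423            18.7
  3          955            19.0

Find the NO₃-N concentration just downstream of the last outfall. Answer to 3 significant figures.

5.11 mg/L

Outfall 1: combined Q = 7567 L/s; C = (7230·1.500 + 337.0·26.10)/7567 = 2.596 mg/L.
Outfall 2: combined Q = 7990 L/s; C = (7567·2.596 + 423.0·18.70)/7990 = 3.448 mg/L.
Outfall 3: combined Q = 8945 L/s; C = (7990·3.448 + 955.0·19.00)/8945 = 5.109 mg/L.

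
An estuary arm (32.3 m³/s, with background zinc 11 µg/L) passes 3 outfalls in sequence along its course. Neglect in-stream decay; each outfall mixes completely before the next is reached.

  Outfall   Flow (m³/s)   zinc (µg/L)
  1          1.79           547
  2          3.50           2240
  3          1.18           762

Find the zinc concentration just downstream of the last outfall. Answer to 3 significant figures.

After outfall 1: Q = 32.30 + 1.790 = 34.09 m³/s; C = (32.30·11.00 + 1.790·547.0)/34.09 = 39.14 µg/L.
After outfall 2: Q = 34.09 + 3.500 = 37.59 m³/s; C = (34.09·39.14 + 3.500·2240)/37.59 = 244.1 µg/L.
After outfall 3: Q = 37.59 + 1.180 = 38.77 m³/s; C = (37.59·244.1 + 1.180·762.0)/38.77 = 259.8 µg/L.

260 µg/L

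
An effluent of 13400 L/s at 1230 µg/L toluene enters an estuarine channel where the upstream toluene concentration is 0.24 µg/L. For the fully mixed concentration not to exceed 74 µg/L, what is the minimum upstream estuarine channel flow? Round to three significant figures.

Set C_mix = 74: (Q·0.2400 + 13400·1230) / (Q + 13400) = 74
→ Q = 13400·(1230 − 74)/(74 − 0.2400) = 210000 L/s.

210000 L/s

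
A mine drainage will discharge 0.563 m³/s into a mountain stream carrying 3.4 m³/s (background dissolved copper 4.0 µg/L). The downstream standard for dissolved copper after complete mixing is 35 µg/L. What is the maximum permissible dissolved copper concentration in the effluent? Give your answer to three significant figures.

At the limit, (Qr·Cr + Qe·Cₑ)/(Qr + Qe) = 35:
Cₑ = (3.963·35 − 3.400·4.000) / 0.5630 = 222.2 µg/L.

222 µg/L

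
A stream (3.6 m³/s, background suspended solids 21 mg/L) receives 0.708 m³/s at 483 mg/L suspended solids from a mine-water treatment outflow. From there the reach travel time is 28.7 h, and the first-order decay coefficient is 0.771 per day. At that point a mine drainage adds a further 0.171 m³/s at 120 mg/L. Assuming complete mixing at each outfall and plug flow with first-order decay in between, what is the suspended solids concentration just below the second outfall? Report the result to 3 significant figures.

41.7 mg/L

Mass balance: C = (3.600·21.00 + 0.7080·483.0) / 4.308 = 417.6/4.308 = 96.93 mg/L; combined flow 4.308 m³/s.
After decay, C = 96.93 × e^(−kt) = 96.93 × 0.3977 = 38.55 mg/L.
At the second outfall, C = (4.308·38.55 + 0.1710·120.0) / (4.308 + 0.1710) = 41.66 mg/L.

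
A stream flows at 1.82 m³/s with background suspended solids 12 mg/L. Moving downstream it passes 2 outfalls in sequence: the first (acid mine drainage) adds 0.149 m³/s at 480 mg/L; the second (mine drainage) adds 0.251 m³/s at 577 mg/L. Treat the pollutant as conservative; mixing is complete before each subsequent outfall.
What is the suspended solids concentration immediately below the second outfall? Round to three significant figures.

107 mg/L

Below outfall 1: Q → 1.969 m³/s, C = (1.820·12.00 + 0.1490·480.0)/1.969 = 47.41 mg/L.
Below outfall 2: Q → 2.220 m³/s, C = (1.969·47.41 + 0.2510·577.0)/2.220 = 107.3 mg/L.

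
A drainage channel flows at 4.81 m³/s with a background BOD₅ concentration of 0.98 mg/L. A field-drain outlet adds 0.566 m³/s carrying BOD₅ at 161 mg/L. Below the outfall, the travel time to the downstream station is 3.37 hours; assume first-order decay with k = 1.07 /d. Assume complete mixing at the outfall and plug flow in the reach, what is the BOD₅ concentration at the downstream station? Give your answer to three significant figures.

15.3 mg/L

Flow-weighted average: C = (4.810·0.9800 + 0.5660·161.0) / 5.376 = 95.84/5.376 = 17.83 mg/L.
Decay over the reach: 17.83·exp(−kt) = 17.83·0.8605 = 15.34 mg/L.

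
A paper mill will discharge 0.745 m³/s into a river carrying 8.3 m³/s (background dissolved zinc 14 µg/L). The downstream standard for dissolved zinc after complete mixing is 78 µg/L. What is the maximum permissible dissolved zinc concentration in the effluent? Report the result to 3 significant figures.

791 µg/L

At the limit, (Qr·Cr + Qe·Cₑ)/(Qr + Qe) = 78:
Cₑ = (9.045·78 − 8.300·14.00) / 0.7450 = 791.0 µg/L.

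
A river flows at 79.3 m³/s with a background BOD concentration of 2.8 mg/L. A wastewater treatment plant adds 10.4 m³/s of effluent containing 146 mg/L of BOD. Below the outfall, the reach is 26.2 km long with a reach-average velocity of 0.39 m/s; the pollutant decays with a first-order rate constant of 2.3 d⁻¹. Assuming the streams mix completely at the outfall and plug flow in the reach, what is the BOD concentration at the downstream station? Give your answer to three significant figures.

3.24 mg/L

Flow-weighted average: C = (79.30·2.800 + 10.40·146.0) / 89.70 = 1740/89.70 = 19.40 mg/L.
Travel time t = 26.2·1000 / 0.39 = 67180 s = 18.66 h.
First-order decay: C = 19.40·exp(−k·t) = 19.40·0.1672 = 3.245 mg/L.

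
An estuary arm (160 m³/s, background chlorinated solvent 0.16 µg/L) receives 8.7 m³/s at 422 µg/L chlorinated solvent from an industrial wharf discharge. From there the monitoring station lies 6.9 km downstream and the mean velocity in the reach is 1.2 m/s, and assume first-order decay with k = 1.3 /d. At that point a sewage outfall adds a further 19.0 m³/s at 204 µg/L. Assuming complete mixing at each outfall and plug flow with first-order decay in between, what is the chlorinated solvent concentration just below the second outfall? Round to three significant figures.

Mass balance: C = (160.0·0.1600 + 8.700·422.0) / 168.7 = 3697/168.7 = 21.91 µg/L; combined flow 168.7 m³/s.
Travel time t = 6.9·1000 / 1.2 = 5750 s = 1.597 h.
After decay, C = 21.91 × e^(−kt) = 21.91 × 0.9171 = 20.10 µg/L.
Second outfall: C = (168.7·20.10 + 19.00·204.0)/187.7 = 38.71 µg/L.

38.7 µg/L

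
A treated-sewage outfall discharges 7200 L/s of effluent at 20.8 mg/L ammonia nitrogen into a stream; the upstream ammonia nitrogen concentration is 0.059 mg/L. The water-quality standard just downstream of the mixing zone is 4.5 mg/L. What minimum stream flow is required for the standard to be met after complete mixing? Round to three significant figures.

26400 L/s

Set C_mix = 4.5: (Q·0.05900 + 7200·20.80) / (Q + 7200) = 4.5
→ Q = 7200·(20.80 − 4.5)/(4.5 − 0.05900) = 26430 L/s.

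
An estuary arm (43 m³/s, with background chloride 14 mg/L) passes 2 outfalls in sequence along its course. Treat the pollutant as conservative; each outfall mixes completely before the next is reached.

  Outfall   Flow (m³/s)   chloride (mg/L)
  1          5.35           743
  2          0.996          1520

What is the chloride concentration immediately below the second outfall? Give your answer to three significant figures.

123 mg/L

After outfall 1: Q = 43.00 + 5.350 = 48.35 m³/s; C = (43.00·14.00 + 5.350·743.0)/48.35 = 94.66 mg/L.
After outfall 2: Q = 48.35 + 0.9960 = 49.35 m³/s; C = (48.35·94.66 + 0.9960·1520)/49.35 = 123.4 mg/L.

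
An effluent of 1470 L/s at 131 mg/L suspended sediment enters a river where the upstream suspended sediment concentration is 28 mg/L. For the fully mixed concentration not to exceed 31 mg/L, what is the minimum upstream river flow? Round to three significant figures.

Set C_mix = 31: (Q·28.00 + 1470·131.0) / (Q + 1470) = 31
→ Q = 1470·(131.0 − 31)/(31 − 28.00) = 49000 L/s.

49000 L/s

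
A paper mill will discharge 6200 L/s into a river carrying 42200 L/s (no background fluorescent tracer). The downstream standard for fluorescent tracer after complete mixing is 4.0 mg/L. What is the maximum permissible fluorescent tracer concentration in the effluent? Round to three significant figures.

31.2 mg/L

At the limit, (Qr·Cr + Qe·Cₑ)/(Qr + Qe) = 4.0:
Cₑ = (48400·4.0 − 42200·0) / 6200 = 31.23 mg/L.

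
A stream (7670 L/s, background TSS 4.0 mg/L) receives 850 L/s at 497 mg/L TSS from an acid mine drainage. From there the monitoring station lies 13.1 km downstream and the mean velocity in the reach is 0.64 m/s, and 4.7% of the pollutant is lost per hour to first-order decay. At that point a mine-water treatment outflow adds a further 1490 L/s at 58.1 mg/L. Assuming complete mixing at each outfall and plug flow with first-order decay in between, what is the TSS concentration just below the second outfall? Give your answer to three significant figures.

Conservation of mass: C = (7670·4.000 + 850.0·497.0) / 8520 = 453100/8520 = 53.18 mg/L; combined flow 8520 L/s.
Travel time t = 13.1·1000 / 0.64 = 20470 s = 5.686 h.
4.7%/h lost → k = −ln(1 − 0.047) = 0.04814 h⁻¹.
Decay over the reach: 53.18·exp(−kt) = 53.18·0.7605 = 40.45 mg/L.
Second outfall: C = (8520·40.45 + 1490·58.10)/10010 = 43.08 mg/L.

43.1 mg/L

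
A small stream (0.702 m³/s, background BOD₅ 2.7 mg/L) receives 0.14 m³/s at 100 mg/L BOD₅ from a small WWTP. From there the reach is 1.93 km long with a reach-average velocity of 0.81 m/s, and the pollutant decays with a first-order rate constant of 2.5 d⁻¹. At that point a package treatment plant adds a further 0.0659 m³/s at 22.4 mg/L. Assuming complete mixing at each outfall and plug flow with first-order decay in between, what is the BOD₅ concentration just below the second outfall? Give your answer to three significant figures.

18.0 mg/L

Mass balance: C = (0.7020·2.700 + 0.1400·100.0) / 0.8420 = 15.90/0.8420 = 18.88 mg/L; combined flow 0.8420 m³/s.
Travel time t = 1.93·1000 / 0.81 = 2383 s = 0.6619 h.
Decay over the reach: 18.88·exp(−kt) = 18.88·0.9334 = 17.62 mg/L.
At the second outfall, C = (0.8420·17.62 + 0.06590·22.40) / (0.8420 + 0.06590) = 17.97 mg/L.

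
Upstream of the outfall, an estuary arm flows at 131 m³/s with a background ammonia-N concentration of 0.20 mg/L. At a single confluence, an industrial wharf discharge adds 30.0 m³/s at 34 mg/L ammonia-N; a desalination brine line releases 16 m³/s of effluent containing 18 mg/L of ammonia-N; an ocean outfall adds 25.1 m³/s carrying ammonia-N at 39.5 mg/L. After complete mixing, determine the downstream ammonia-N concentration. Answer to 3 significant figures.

11.5 mg/L

After mixing, C = (131.0·0.2000 + 30.00·34.00 + 16.00·18.00 + 25.10·39.50) / 202.1 = 2326/202.1 = 11.51 mg/L.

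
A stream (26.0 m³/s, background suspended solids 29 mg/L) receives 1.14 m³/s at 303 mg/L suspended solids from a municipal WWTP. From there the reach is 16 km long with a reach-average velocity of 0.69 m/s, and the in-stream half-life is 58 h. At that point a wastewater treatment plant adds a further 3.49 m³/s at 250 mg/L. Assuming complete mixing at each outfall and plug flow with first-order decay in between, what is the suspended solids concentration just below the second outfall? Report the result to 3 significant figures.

61.7 mg/L

Conservation of mass: C = (26.00·29.00 + 1.140·303.0) / 27.14 = 1099/27.14 = 40.51 mg/L; combined flow 27.14 m³/s.
Travel time t = 16·1000 / 0.69 = 23190 s = 6.441 h.
Half-life 58 h → k = ln 2 / 58 = 0.01195 h⁻¹ = 0.2868 d⁻¹.
First-order decay: C = 40.51·exp(−k·t) = 40.51·0.9259 = 37.51 mg/L.
Second outfall: C = (27.14·37.51 + 3.490·250.0)/30.63 = 61.72 mg/L.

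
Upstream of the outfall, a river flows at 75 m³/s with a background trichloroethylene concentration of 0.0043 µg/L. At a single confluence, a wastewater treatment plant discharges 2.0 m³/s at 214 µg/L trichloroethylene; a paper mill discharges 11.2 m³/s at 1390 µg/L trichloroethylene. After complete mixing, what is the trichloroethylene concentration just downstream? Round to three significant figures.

181 µg/L

Conservation of mass: C = (75.00·0.004300 + 2.000·214.0 + 11.20·1390) / 88.20 = 16000/88.20 = 181.4 µg/L.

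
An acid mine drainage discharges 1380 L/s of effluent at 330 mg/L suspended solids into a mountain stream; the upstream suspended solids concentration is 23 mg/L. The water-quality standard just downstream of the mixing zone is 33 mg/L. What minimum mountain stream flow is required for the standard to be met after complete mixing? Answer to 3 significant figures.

Set C_mix = 33: (Q·23.00 + 1380·330.0) / (Q + 1380) = 33
→ Q = 1380·(330.0 − 33)/(33 − 23.00) = 40990 L/s.

41000 L/s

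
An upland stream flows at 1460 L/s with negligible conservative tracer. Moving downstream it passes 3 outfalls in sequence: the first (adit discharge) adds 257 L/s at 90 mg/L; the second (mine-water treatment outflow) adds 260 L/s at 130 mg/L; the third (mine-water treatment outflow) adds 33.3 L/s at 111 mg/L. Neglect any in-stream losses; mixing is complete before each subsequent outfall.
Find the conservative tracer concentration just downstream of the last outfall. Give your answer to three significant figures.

30.2 mg/L

Outfall 1: combined Q = 1717 L/s; C = (1460·0 + 257.0·90.00)/1717 = 13.47 mg/L.
Outfall 2: combined Q = 1977 L/s; C = (1717·13.47 + 260.0·130.0)/1977 = 28.80 mg/L.
Outfall 3: combined Q = 2010 L/s; C = (1977·28.80 + 33.30·111.0)/2010 = 30.16 mg/L.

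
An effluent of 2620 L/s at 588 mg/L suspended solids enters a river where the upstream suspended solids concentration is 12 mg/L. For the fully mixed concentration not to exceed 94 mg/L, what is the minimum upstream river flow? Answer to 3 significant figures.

Set C_mix = 94: (Q·12.00 + 2620·588.0) / (Q + 2620) = 94
→ Q = 2620·(588.0 − 94)/(94 − 12.00) = 15780 L/s.

15800 L/s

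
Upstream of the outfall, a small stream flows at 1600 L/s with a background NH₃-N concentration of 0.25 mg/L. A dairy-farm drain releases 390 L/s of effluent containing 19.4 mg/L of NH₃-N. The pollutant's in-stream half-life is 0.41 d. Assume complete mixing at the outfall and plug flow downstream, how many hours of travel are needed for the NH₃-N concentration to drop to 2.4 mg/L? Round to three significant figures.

7.26 h

Conservation of mass: C = (1600·0.2500 + 390.0·19.40) / 1990 = 7966/1990 = 4.003 mg/L.
Half-life 0.41 d → k = ln 2 / 0.41 = 1.691 d⁻¹.
4.003·exp(−k·t) = 2.4 → t = ln(4.003/2.4)/k = 26140 s = 7.262 h.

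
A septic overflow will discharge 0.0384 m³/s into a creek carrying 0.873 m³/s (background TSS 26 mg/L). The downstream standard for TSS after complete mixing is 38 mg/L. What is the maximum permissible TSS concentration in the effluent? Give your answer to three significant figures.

311 mg/L

At the limit, (Qr·Cr + Qe·Cₑ)/(Qr + Qe) = 38:
Cₑ = (0.9114·38 − 0.8730·26.00) / 0.03840 = 310.8 mg/L.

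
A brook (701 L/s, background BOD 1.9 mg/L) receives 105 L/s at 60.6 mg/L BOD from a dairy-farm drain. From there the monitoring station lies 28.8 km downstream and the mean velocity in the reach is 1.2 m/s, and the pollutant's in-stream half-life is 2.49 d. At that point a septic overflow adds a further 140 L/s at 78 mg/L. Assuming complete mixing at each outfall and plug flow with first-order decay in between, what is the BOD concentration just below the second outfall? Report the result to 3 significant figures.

Flow-weighted average: C = (701.0·1.900 + 105.0·60.60) / 806.0 = 7695/806.0 = 9.547 mg/L; combined flow 806.0 L/s.
Travel time t = 28.8·1000 / 1.2 = 24000 s = 6.667 h.
Half-life 2.49 d → k = ln 2 / 2.49 = 0.2784 d⁻¹.
Decay over the reach: 9.547·exp(−kt) = 9.547·0.9256 = 8.837 mg/L.
Second outfall: C = (806.0·8.837 + 140.0·78.00)/946.0 = 19.07 mg/L.

19.1 mg/L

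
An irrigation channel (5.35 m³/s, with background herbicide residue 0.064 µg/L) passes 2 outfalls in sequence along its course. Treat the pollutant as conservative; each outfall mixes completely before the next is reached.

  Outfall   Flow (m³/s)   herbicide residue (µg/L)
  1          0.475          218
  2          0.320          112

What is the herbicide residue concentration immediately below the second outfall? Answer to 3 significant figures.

Below outfall 1: Q → 5.825 m³/s, C = (5.350·0.06400 + 0.4750·218.0)/5.825 = 17.84 µg/L.
Below outfall 2: Q → 6.145 m³/s, C = (5.825·17.84 + 0.3200·112.0)/6.145 = 22.74 µg/L.

22.7 µg/L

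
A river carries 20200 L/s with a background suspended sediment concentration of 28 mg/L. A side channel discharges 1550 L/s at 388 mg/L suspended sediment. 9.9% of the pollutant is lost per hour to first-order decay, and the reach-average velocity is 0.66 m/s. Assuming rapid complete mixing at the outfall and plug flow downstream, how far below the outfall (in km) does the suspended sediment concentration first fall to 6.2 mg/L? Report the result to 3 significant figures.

49.2 km

After mixing, C = (20200·28.00 + 1550·388.0) / 21750 = 1167000/21750 = 53.66 mg/L.
9.9%/h lost → k = −ln(1 − 0.099) = 0.1043 h⁻¹.
Set 53.66·exp(−k·t) = 6.2 → t = ln(53.66/6.2)/k = 74520 s = 20.70 h.
Distance = v·t = 0.66·74520 = 49180 m = 49.18 km.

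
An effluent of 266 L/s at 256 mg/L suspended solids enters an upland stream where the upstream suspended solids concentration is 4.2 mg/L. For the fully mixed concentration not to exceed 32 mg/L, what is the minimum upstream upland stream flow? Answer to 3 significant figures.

2140 L/s

Set C_mix = 32: (Q·4.200 + 266.0·256.0) / (Q + 266.0) = 32
→ Q = 266.0·(256.0 − 32)/(32 − 4.200) = 2143 L/s.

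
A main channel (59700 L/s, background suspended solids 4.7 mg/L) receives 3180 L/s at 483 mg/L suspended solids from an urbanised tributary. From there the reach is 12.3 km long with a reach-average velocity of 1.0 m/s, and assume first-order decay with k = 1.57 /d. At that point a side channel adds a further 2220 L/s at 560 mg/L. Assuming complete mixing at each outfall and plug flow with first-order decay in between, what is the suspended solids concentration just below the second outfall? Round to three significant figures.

41.4 mg/L

Mass balance: C = (59700·4.700 + 3180·483.0) / 62880 = 1817000/62880 = 28.89 mg/L; combined flow 62880 L/s.
Travel time t = 12.3·1000 / 1.0 = 12300 s = 3.417 h.
Decay over the reach: 28.89·exp(−kt) = 28.89·0.7997 = 23.10 mg/L.
Second outfall: C = (62880·23.10 + 2220·560.0)/65100 = 41.41 mg/L.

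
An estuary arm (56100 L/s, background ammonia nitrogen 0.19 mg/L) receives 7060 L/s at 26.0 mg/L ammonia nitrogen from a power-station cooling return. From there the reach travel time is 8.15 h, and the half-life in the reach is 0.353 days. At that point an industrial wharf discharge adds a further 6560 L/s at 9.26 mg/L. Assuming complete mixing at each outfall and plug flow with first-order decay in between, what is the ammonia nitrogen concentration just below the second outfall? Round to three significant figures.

2.30 mg/L

Mixed concentration C = ΣQC/ΣQ = (56100·0.1900 + 7060·26.00) / 63160 = 194200/63160 = 3.075 mg/L; combined flow 63160 L/s.
Half-life 0.353 d → k = ln 2 / 0.353 = 1.964 d⁻¹.
First-order decay: C = 3.075·exp(−k·t) = 3.075·0.5133 = 1.579 mg/L.
At the second outfall, C = (63160·1.579 + 6560·9.260) / (63160 + 6560) = 2.301 mg/L.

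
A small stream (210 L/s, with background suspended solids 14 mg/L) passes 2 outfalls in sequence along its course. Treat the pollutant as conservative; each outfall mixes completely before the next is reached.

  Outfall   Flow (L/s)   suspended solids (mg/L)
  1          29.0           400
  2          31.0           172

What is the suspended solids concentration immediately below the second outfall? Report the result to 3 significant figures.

73.6 mg/L

After outfall 1: Q = 210.0 + 29.00 = 239.0 L/s; C = (210.0·14.00 + 29.00·400.0)/239.0 = 60.84 mg/L.
After outfall 2: Q = 239.0 + 31.00 = 270.0 L/s; C = (239.0·60.84 + 31.00·172.0)/270.0 = 73.60 mg/L.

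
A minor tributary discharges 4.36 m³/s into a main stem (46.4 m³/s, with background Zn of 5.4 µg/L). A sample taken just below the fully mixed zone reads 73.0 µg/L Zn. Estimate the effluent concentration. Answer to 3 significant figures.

792 µg/L

Mass balance: 46.40·5.400 + 4.360·Cₑ = 50.76·73.00
→ Cₑ = (50.76·73.00 − 46.40·5.400) / 4.360 = 792.4 µg/L.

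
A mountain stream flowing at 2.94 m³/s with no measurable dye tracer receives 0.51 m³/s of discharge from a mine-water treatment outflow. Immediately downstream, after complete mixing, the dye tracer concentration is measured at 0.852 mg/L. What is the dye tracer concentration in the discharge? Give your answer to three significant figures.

Mass balance: 2.940·0 + 0.5100·Cₑ = 3.450·0.8520
→ Cₑ = (3.450·0.8520 − 2.940·0) / 0.5100 = 5.764 mg/L.

5.76 mg/L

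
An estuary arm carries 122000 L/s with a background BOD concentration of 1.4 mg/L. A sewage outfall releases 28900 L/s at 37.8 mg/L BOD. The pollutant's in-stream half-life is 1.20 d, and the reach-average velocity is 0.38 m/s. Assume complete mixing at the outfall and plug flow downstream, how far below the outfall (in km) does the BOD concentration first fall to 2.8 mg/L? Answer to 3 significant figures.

62.3 km

Conservation of mass: C = (122000·1.400 + 28900·37.80) / 150900 = 1263000/150900 = 8.371 mg/L.
Half-life 1.20 d → k = ln 2 / 1.20 = 0.5776 d⁻¹.
Set 8.371·exp(−k·t) = 2.8 → t = ln(8.371/2.8)/k = 163800 s = 45.50 h.
Distance = v·t = 0.38·163800 = 62250 m = 62.25 km.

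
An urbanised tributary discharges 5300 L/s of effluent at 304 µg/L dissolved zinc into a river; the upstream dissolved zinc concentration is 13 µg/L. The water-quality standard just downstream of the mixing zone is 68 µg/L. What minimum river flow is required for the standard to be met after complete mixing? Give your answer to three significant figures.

22700 L/s

Set C_mix = 68: (Q·13.00 + 5300·304.0) / (Q + 5300) = 68
→ Q = 5300·(304.0 − 68)/(68 − 13.00) = 22740 L/s.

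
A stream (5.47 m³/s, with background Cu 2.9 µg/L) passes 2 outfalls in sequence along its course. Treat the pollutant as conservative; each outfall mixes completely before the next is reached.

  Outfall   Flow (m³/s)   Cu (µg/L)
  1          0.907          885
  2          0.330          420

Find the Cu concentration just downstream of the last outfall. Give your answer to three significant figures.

143 µg/L

Outfall 1: combined Q = 6.377 m³/s; C = (5.470·2.900 + 0.9070·885.0)/6.377 = 128.4 µg/L.
Outfall 2: combined Q = 6.707 m³/s; C = (6.377·128.4 + 0.3300·420.0)/6.707 = 142.7 µg/L.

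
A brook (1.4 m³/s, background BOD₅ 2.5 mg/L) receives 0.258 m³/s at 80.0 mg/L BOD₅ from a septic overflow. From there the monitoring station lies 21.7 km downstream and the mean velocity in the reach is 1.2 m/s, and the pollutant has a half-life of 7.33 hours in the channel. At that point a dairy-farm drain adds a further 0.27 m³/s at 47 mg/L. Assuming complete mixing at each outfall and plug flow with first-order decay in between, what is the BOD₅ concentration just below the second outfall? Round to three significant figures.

14.4 mg/L

Conservation of mass: C = (1.400·2.500 + 0.2580·80.00) / 1.658 = 24.14/1.658 = 14.56 mg/L; combined flow 1.658 m³/s.
Travel time t = 21.7·1000 / 1.2 = 18080 s = 5.023 h.
Half-life 7.33 h → k = ln 2 / 7.33 = 0.09456 h⁻¹ = 2.270 d⁻¹.
Decay over the reach: 14.56·exp(−kt) = 14.56·0.6219 = 9.054 mg/L.
Second outfall: C = (1.658·9.054 + 0.2700·47.00)/1.928 = 14.37 mg/L.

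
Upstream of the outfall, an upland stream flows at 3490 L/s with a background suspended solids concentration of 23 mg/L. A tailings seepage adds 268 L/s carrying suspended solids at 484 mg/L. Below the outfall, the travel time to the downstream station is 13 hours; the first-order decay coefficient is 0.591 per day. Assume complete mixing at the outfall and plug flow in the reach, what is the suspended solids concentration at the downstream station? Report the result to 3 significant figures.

Conservation of mass: C = (3490·23.00 + 268.0·484.0) / 3758 = 210000/3758 = 55.88 mg/L.
Decay over the reach: 55.88·exp(−kt) = 55.88·0.7261 = 40.57 mg/L.

40.6 mg/L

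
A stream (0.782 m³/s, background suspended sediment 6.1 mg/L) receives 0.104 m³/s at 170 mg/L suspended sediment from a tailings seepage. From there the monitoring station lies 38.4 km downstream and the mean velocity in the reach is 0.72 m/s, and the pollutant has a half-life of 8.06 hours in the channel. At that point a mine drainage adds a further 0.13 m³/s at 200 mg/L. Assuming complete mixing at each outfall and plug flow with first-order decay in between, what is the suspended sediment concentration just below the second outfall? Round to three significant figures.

Flow-weighted average: C = (0.7820·6.100 + 0.1040·170.0) / 0.8860 = 22.45/0.8860 = 25.34 mg/L; combined flow 0.8860 m³/s.
Travel time t = 38.4·1000 / 0.72 = 53330 s = 14.81 h.
Half-life 8.06 h → k = ln 2 / 8.06 = 0.08600 h⁻¹ = 2.064 d⁻¹.
Applying C = C₀e^(−kt): 25.34 × 0.2797 = 7.087 mg/L.
Second outfall: C = (0.8860·7.087 + 0.1300·200.0)/1.016 = 31.77 mg/L.

31.8 mg/L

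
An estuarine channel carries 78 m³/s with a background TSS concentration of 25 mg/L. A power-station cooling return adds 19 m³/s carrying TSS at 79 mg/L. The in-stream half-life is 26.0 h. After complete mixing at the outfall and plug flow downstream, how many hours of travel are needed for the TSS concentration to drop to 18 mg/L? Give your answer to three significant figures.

Flow-weighted average: C = (78.00·25.00 + 19.00·79.00) / 97.00 = 3451/97.00 = 35.58 mg/L.
Half-life 26.0 h → k = ln 2 / 26.0 = 0.02666 h⁻¹ = 0.6398 d⁻¹.
35.58·exp(−k·t) = 18 → t = ln(35.58/18)/k = 92010 s = 25.56 h.

25.6 h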